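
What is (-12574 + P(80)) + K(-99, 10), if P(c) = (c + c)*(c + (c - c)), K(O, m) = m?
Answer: 236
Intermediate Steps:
P(c) = 2*c² (P(c) = (2*c)*(c + 0) = (2*c)*c = 2*c²)
(-12574 + P(80)) + K(-99, 10) = (-12574 + 2*80²) + 10 = (-12574 + 2*6400) + 10 = (-12574 + 12800) + 10 = 226 + 10 = 236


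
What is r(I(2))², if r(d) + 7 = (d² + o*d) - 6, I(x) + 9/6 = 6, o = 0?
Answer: 841/16 ≈ 52.563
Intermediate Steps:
I(x) = 9/2 (I(x) = -3/2 + 6 = 9/2)
r(d) = -13 + d² (r(d) = -7 + ((d² + 0*d) - 6) = -7 + ((d² + 0) - 6) = -7 + (d² - 6) = -7 + (-6 + d²) = -13 + d²)
r(I(2))² = (-13 + (9/2)²)² = (-13 + 81/4)² = (29/4)² = 841/16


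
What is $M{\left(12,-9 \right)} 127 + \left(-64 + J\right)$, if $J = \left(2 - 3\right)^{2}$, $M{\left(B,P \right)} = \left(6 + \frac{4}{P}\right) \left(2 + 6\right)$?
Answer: $\frac{50233}{9} \approx 5581.4$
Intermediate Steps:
$M{\left(B,P \right)} = 48 + \frac{32}{P}$ ($M{\left(B,P \right)} = \left(6 + \frac{4}{P}\right) 8 = 48 + \frac{32}{P}$)
$J = 1$ ($J = \left(-1\right)^{2} = 1$)
$M{\left(12,-9 \right)} 127 + \left(-64 + J\right) = \left(48 + \frac{32}{-9}\right) 127 + \left(-64 + 1\right) = \left(48 + 32 \left(- \frac{1}{9}\right)\right) 127 - 63 = \left(48 - \frac{32}{9}\right) 127 - 63 = \frac{400}{9} \cdot 127 - 63 = \frac{50800}{9} - 63 = \frac{50233}{9}$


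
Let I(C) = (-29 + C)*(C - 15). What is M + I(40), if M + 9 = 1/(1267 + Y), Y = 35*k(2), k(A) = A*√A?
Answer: 60628763/227927 - 10*√2/227927 ≈ 266.00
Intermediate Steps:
k(A) = A^(3/2)
I(C) = (-29 + C)*(-15 + C)
Y = 70*√2 (Y = 35*2^(3/2) = 35*(2*√2) = 70*√2 ≈ 98.995)
M = -9 + 1/(1267 + 70*√2) ≈ -8.9993
M + I(40) = (-2051162/227927 - 10*√2/227927) + (435 + 40² - 44*40) = (-2051162/227927 - 10*√2/227927) + (435 + 1600 - 1760) = (-2051162/227927 - 10*√2/227927) + 275 = 60628763/227927 - 10*√2/227927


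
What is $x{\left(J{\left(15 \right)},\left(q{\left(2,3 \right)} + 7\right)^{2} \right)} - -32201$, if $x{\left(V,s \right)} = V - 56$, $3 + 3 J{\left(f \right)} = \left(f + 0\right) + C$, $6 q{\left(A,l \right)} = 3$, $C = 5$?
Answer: $\frac{96452}{3} \approx 32151.0$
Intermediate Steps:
$q{\left(A,l \right)} = \frac{1}{2}$ ($q{\left(A,l \right)} = \frac{1}{6} \cdot 3 = \frac{1}{2}$)
$J{\left(f \right)} = \frac{2}{3} + \frac{f}{3}$ ($J{\left(f \right)} = -1 + \frac{\left(f + 0\right) + 5}{3} = -1 + \frac{f + 5}{3} = -1 + \frac{5 + f}{3} = -1 + \left(\frac{5}{3} + \frac{f}{3}\right) = \frac{2}{3} + \frac{f}{3}$)
$x{\left(V,s \right)} = -56 + V$
$x{\left(J{\left(15 \right)},\left(q{\left(2,3 \right)} + 7\right)^{2} \right)} - -32201 = \left(-56 + \left(\frac{2}{3} + \frac{1}{3} \cdot 15\right)\right) - -32201 = \left(-56 + \left(\frac{2}{3} + 5\right)\right) + 32201 = \left(-56 + \frac{17}{3}\right) + 32201 = - \frac{151}{3} + 32201 = \frac{96452}{3}$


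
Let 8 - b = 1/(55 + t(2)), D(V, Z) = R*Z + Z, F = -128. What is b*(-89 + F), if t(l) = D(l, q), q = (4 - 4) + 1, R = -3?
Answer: -91791/53 ≈ -1731.9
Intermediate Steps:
q = 1 (q = 0 + 1 = 1)
D(V, Z) = -2*Z (D(V, Z) = -3*Z + Z = -2*Z)
t(l) = -2 (t(l) = -2*1 = -2)
b = 423/53 (b = 8 - 1/(55 - 2) = 8 - 1/53 = 423/53 ≈ 7.9811)
b*(-89 + F) = 423*(-89 - 128)/53 = (423/53)*(-217) = -91791/53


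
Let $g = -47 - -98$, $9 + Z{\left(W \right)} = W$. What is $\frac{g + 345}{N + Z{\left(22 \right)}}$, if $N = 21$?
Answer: $\frac{198}{17} \approx 11.647$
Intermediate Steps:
$Z{\left(W \right)} = -9 + W$
$g = 51$ ($g = -47 + 98 = 51$)
$\frac{g + 345}{N + Z{\left(22 \right)}} = \frac{51 + 345}{21 + \left(-9 + 22\right)} = \frac{396}{21 + 13} = \frac{396}{34} = 396 \cdot \frac{1}{34} = \frac{198}{17}$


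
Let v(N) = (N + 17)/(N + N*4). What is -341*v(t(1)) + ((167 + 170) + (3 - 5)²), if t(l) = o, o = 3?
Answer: -341/3 ≈ -113.67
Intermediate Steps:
t(l) = 3
v(N) = (17 + N)/(5*N) (v(N) = (17 + N)/(N + 4*N) = (17 + N)/((5*N)) = (17 + N)*(1/(5*N)) = (17 + N)/(5*N))
-341*v(t(1)) + ((167 + 170) + (3 - 5)²) = -341*(17 + 3)/(5*3) + ((167 + 170) + (3 - 5)²) = -341*20/(5*3) + (337 + (-2)²) = -341*4/3 + (337 + 4) = -1364/3 + 341 = -341/3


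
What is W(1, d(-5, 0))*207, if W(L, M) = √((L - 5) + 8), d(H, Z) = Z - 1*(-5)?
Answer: 414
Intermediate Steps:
d(H, Z) = 5 + Z (d(H, Z) = Z + 5 = 5 + Z)
W(L, M) = √(3 + L) (W(L, M) = √((-5 + L) + 8) = √(3 + L))
W(1, d(-5, 0))*207 = √(3 + 1)*207 = √4*207 = 2*207 = 414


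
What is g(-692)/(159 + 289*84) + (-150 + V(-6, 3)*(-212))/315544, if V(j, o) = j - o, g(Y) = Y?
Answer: -87699859/3855158820 ≈ -0.022749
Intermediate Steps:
g(-692)/(159 + 289*84) + (-150 + V(-6, 3)*(-212))/315544 = -692/(159 + 289*84) + (-150 + (-6 - 1*3)*(-212))/315544 = -692/(159 + 24276) + (-150 + (-6 - 3)*(-212))*(1/315544) = -692/24435 + (-150 - 9*(-212))*(1/315544) = -692*1/24435 + (-150 + 1908)*(1/315544) = -692/24435 + 1758*(1/315544) = -692/24435 + 879/157772 = -87699859/3855158820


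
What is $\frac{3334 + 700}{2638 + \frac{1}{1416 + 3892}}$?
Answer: $\frac{21412472}{14002505} \approx 1.5292$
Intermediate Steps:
$\frac{3334 + 700}{2638 + \frac{1}{1416 + 3892}} = \frac{4034}{2638 + \frac{1}{5308}} = \frac{4034}{\frac{14002505}{5308}} = 4034 \cdot \frac{5308}{14002505} = \frac{21412472}{14002505}$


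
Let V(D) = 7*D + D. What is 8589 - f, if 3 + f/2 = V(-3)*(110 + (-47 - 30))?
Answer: 10179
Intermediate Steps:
V(D) = 8*D
f = -1590 (f = -6 + 2*((8*(-3))*(110 + (-47 - 30))) = -6 + 2*(-24*(110 - 77)) = -6 + 2*(-24*33) = -6 + 2*(-792) = -6 - 1584 = -1590)
8589 - f = 8589 - 1*(-1590) = 8589 + 1590 = 10179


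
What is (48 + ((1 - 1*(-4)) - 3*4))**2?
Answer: 1681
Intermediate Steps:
(48 + ((1 - 1*(-4)) - 3*4))**2 = (48 + ((1 + 4) - 12))**2 = (48 + (5 - 12))**2 = (48 - 7)**2 = 41**2 = 1681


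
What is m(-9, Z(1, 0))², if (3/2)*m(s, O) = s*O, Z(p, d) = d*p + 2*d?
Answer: 0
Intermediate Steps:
Z(p, d) = 2*d + d*p
m(s, O) = 2*O*s/3 (m(s, O) = 2*(s*O)/3 = 2*(O*s)/3 = 2*O*s/3)
m(-9, Z(1, 0))² = ((⅔)*(0*(2 + 1))*(-9))² = ((⅔)*(0*3)*(-9))² = ((⅔)*0*(-9))² = 0² = 0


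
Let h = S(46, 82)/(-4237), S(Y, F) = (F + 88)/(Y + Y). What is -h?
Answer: 85/194902 ≈ 0.00043612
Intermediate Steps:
S(Y, F) = (88 + F)/(2*Y) (S(Y, F) = (88 + F)/((2*Y)) = (88 + F)*(1/(2*Y)) = (88 + F)/(2*Y))
h = -85/194902 (h = ((½)*(88 + 82)/46)/(-4237) = ((½)*(1/46)*170)*(-1/4237) = (85/46)*(-1/4237) = -85/194902 ≈ -0.00043612)
-h = -1*(-85/194902) = 85/194902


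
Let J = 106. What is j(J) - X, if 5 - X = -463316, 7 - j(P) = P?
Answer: -463420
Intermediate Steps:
j(P) = 7 - P
X = 463321 (X = 5 - 1*(-463316) = 5 + 463316 = 463321)
j(J) - X = (7 - 1*106) - 1*463321 = (7 - 106) - 463321 = -99 - 463321 = -463420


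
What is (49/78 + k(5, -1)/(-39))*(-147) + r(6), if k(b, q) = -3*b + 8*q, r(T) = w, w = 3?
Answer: -4577/26 ≈ -176.04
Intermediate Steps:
r(T) = 3
(49/78 + k(5, -1)/(-39))*(-147) + r(6) = (49/78 + (-3*5 + 8*(-1))/(-39))*(-147) + 3 = (49*(1/78) + (-15 - 8)*(-1/39))*(-147) + 3 = (49/78 - 23*(-1/39))*(-147) + 3 = (49/78 + 23/39)*(-147) + 3 = (95/78)*(-147) + 3 = -4655/26 + 3 = -4577/26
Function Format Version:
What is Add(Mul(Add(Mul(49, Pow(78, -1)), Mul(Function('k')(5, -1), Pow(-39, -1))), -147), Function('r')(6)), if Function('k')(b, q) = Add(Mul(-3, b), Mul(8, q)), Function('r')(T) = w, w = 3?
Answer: Rational(-4577, 26) ≈ -176.04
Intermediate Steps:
Function('r')(T) = 3
Add(Mul(Add(Mul(49, Pow(78, -1)), Mul(Function('k')(5, -1), Pow(-39, -1))), -147), Function('r')(6)) = Add(Mul(Add(Mul(49, Pow(78, -1)), Mul(Add(Mul(-3, 5), Mul(8, -1)), Pow(-39, -1))), -147), 3) = Add(Mul(Add(Mul(49, Rational(1, 78)), Mul(Add(-15, -8), Rational(-1, 39))), -147), 3) = Add(Mul(Add(Rational(49, 78), Mul(-23, Rational(-1, 39))), -147), 3) = Add(Mul(Add(Rational(49, 78), Rational(23, 39)), -147), 3) = Add(Mul(Rational(95, 78), -147), 3) = Add(Rational(-4655, 26), 3) = Rational(-4577, 26)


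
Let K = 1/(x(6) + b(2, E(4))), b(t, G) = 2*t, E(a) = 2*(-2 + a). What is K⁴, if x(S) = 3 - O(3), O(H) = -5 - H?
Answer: 1/50625 ≈ 1.9753e-5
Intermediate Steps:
E(a) = -4 + 2*a
x(S) = 11 (x(S) = 3 - (-5 - 1*3) = 3 - (-5 - 3) = 3 - 1*(-8) = 3 + 8 = 11)
K = 1/15 (K = 1/(11 + 2*2) = 1/(11 + 4) = 1/15 ≈ 0.066667)
K⁴ = (1/15)⁴ = 1/50625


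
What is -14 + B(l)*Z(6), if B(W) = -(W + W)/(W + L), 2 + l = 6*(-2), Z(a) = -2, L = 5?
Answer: -70/9 ≈ -7.7778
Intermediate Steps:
l = -14 (l = -2 + 6*(-2) = -2 - 12 = -14)
B(W) = -2*W/(5 + W) (B(W) = -(W + W)/(W + 5) = -2*W/(5 + W))
-14 + B(l)*Z(6) = -14 - 2*(-14)/(5 - 14)*(-2) = -14 - 2*(-14)/(-9)*(-2) = -14 - 2*(-14)*(-1/9)*(-2) = -14 - 28/9*(-2) = -14 + 56/9 = -70/9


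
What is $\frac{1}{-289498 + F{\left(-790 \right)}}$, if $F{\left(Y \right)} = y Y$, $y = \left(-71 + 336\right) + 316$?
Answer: $- \frac{1}{748488} \approx -1.336 \cdot 10^{-6}$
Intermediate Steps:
$y = 581$ ($y = 265 + 316 = 581$)
$F{\left(Y \right)} = 581 Y$
$\frac{1}{-289498 + F{\left(-790 \right)}} = \frac{1}{-289498 + 581 \left(-790\right)} = \frac{1}{-289498 - 458990} = \frac{1}{-748488} = - \frac{1}{748488}$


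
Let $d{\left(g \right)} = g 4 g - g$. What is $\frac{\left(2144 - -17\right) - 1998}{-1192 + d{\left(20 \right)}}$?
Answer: $\frac{163}{388} \approx 0.4201$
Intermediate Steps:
$d{\left(g \right)} = - g + 4 g^{2}$ ($d{\left(g \right)} = 4 g g - g = 4 g^{2} - g = - g + 4 g^{2}$)
$\frac{\left(2144 - -17\right) - 1998}{-1192 + d{\left(20 \right)}} = \frac{\left(2144 - -17\right) - 1998}{-1192 + 20 \left(-1 + 4 \cdot 20\right)} = \frac{\left(2144 + 17\right) - 1998}{-1192 + 20 \left(-1 + 80\right)} = \frac{2161 - 1998}{-1192 + 20 \cdot 79} = \frac{163}{-1192 + 1580} = \frac{163}{388}$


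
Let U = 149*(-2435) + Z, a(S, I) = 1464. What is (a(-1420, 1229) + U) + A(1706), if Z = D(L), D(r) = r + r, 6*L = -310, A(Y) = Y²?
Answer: 7646945/3 ≈ 2.5490e+6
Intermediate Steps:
L = -155/3 (L = (⅙)*(-310) = -155/3 ≈ -51.667)
D(r) = 2*r
Z = -310/3 (Z = 2*(-155/3) = -310/3 ≈ -103.33)
U = -1088755/3 (U = 149*(-2435) - 310/3 = -362815 - 310/3 = -1088755/3 ≈ -3.6292e+5)
(a(-1420, 1229) + U) + A(1706) = (1464 - 1088755/3) + 1706² = -1084363/3 + 2910436 = 7646945/3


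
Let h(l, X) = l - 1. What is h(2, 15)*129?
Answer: 129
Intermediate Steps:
h(l, X) = -1 + l
h(2, 15)*129 = (-1 + 2)*129 = 1*129 = 129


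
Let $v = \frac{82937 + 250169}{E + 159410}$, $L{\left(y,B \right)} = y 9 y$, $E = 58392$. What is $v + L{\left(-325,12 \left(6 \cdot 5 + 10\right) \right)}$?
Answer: $\frac{103524179678}{108901} \approx 9.5063 \cdot 10^{5}$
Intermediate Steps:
$L{\left(y,B \right)} = 9 y^{2}$ ($L{\left(y,B \right)} = 9 y y = 9 y^{2}$)
$v = \frac{166553}{108901}$ ($v = \frac{82937 + 250169}{58392 + 159410} = \frac{333106}{217802} = 333106 \cdot \frac{1}{217802} = \frac{166553}{108901} \approx 1.5294$)
$v + L{\left(-325,12 \left(6 \cdot 5 + 10\right) \right)} = \frac{166553}{108901} + 9 \left(-325\right)^{2} = \frac{166553}{108901} + 9 \cdot 105625 = \frac{166553}{108901} + 950625 = \frac{103524179678}{108901}$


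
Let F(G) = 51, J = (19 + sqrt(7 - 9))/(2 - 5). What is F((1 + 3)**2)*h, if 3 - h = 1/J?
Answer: 19482/121 - 51*I*sqrt(2)/121 ≈ 161.01 - 0.59607*I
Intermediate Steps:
J = -19/3 - I*sqrt(2)/3 (J = (19 + sqrt(-2))/(-3) = (19 + I*sqrt(2))*(-1/3) = -19/3 - I*sqrt(2)/3 ≈ -6.3333 - 0.4714*I)
h = 3 - 1/(-19/3 - I*sqrt(2)/3) ≈ 3.157 - 0.011688*I
F((1 + 3)**2)*h = 51*(382/121 - I*sqrt(2)/121) = 19482/121 - 51*I*sqrt(2)/121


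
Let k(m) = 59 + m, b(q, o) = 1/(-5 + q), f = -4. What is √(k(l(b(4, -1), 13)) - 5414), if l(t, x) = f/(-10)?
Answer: I*√133865/5 ≈ 73.175*I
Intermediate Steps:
l(t, x) = ⅖ (l(t, x) = -4/(-10) = -4*(-⅒) = ⅖)
√(k(l(b(4, -1), 13)) - 5414) = √((59 + ⅖) - 5414) = √(297/5 - 5414) = √(-26773/5) = I*√133865/5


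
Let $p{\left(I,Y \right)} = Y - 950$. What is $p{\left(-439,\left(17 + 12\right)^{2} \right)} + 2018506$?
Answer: $2018397$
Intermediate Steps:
$p{\left(I,Y \right)} = -950 + Y$
$p{\left(-439,\left(17 + 12\right)^{2} \right)} + 2018506 = \left(-950 + \left(17 + 12\right)^{2}\right) + 2018506 = \left(-950 + 29^{2}\right) + 2018506 = \left(-950 + 841\right) + 2018506 = -109 + 2018506 = 2018397$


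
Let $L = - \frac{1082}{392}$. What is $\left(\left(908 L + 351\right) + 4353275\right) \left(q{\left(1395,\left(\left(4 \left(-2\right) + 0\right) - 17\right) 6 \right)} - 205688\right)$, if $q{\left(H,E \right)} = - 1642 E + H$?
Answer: $\frac{1279442406867}{7} \approx 1.8278 \cdot 10^{11}$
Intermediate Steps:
$L = - \frac{541}{196}$ ($L = \left(-1082\right) \frac{1}{392} = - \frac{541}{196} \approx -2.7602$)
$q{\left(H,E \right)} = H - 1642 E$
$\left(\left(908 L + 351\right) + 4353275\right) \left(q{\left(1395,\left(\left(4 \left(-2\right) + 0\right) - 17\right) 6 \right)} - 205688\right) = \left(\left(908 \left(- \frac{541}{196}\right) + 351\right) + 4353275\right) \left(\left(1395 - 1642 \left(\left(4 \left(-2\right) + 0\right) - 17\right) 6\right) - 205688\right) = \left(\left(- \frac{122807}{49} + 351\right) + 4353275\right) \left(\left(1395 - 1642 \left(\left(-8 + 0\right) - 17\right) 6\right) - 205688\right) = \left(- \frac{105608}{49} + 4353275\right) \left(\left(1395 - 1642 \left(-8 - 17\right) 6\right) - 205688\right) = \frac{213204867 \left(\left(1395 - 1642 \left(\left(-25\right) 6\right)\right) - 205688\right)}{49} = \frac{213204867 \left(\left(1395 - -246300\right) - 205688\right)}{49} = \frac{213204867 \left(\left(1395 + 246300\right) - 205688\right)}{49} = \frac{213204867 \left(247695 - 205688\right)}{49} = \frac{213204867}{49} \cdot 42007 = \frac{1279442406867}{7}$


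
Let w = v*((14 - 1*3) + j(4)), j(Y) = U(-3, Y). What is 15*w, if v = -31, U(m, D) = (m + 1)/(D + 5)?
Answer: -15035/3 ≈ -5011.7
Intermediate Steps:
U(m, D) = (1 + m)/(5 + D)
j(Y) = -2/(5 + Y) (j(Y) = (1 - 3)/(5 + Y) = -2/(5 + Y))
w = -3007/9 (w = -31*((14 - 1*3) - 2/(5 + 4)) = -31*((14 - 3) - 2/9) = -31*(11 - 2*⅑) = -31*(11 - 2/9) = -31*97/9 = -3007/9 ≈ -334.11)
15*w = 15*(-3007/9) = -15035/3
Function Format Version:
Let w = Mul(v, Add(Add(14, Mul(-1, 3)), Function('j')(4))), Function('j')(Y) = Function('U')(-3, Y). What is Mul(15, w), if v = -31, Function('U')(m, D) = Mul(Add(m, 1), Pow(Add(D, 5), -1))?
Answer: Rational(-15035, 3) ≈ -5011.7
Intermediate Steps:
Function('U')(m, D) = Mul(Pow(Add(5, D), -1), Add(1, m)) (Function('U')(m, D) = Mul(Add(1, m), Pow(Add(5, D), -1)) = Mul(Pow(Add(5, D), -1), Add(1, m)))
Function('j')(Y) = Mul(-2, Pow(Add(5, Y), -1)) (Function('j')(Y) = Mul(Pow(Add(5, Y), -1), Add(1, -3)) = Mul(Pow(Add(5, Y), -1), -2) = Mul(-2, Pow(Add(5, Y), -1)))
w = Rational(-3007, 9) (w = Mul(-31, Add(Add(14, Mul(-1, 3)), Mul(-2, Pow(Add(5, 4), -1)))) = Mul(-31, Add(Add(14, -3), Mul(-2, Pow(9, -1)))) = Mul(-31, Add(11, Mul(-2, Rational(1, 9)))) = Mul(-31, Add(11, Rational(-2, 9))) = Mul(-31, Rational(97, 9)) = Rational(-3007, 9) ≈ -334.11)
Mul(15, w) = Mul(15, Rational(-3007, 9)) = Rational(-15035, 3)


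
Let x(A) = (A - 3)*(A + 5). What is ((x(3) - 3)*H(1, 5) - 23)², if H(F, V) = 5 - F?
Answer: 1225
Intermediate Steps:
x(A) = (-3 + A)*(5 + A)
((x(3) - 3)*H(1, 5) - 23)² = (((-15 + 3² + 2*3) - 3)*(5 - 1*1) - 23)² = (((-15 + 9 + 6) - 3)*(5 - 1) - 23)² = ((0 - 3)*4 - 23)² = (-3*4 - 23)² = (-12 - 23)² = (-35)² = 1225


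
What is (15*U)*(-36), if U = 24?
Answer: -12960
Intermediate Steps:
(15*U)*(-36) = (15*24)*(-36) = 360*(-36) = -12960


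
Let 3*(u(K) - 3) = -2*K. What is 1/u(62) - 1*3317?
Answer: -381458/115 ≈ -3317.0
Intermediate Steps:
u(K) = 3 - 2*K/3 (u(K) = 3 + (-2*K)/3 = 3 - 2*K/3)
1/u(62) - 1*3317 = 1/(3 - ⅔*62) - 1*3317 = 1/(3 - 124/3) - 3317 = 1/(-115/3) - 3317 = -3/115 - 3317 = -381458/115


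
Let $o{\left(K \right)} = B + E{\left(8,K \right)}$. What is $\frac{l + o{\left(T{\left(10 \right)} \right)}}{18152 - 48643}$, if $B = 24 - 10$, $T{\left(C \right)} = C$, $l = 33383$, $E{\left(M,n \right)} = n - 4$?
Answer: $- \frac{33403}{30491} \approx -1.0955$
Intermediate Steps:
$E{\left(M,n \right)} = -4 + n$
$B = 14$ ($B = 24 - 10 = 14$)
$o{\left(K \right)} = 10 + K$ ($o{\left(K \right)} = 14 + \left(-4 + K\right) = 10 + K$)
$\frac{l + o{\left(T{\left(10 \right)} \right)}}{18152 - 48643} = \frac{33383 + \left(10 + 10\right)}{18152 - 48643} = \frac{33383 + 20}{-30491} = 33403 \left(- \frac{1}{30491}\right) = - \frac{33403}{30491}$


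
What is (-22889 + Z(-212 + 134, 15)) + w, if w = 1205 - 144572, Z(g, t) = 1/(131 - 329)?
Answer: -32918689/198 ≈ -1.6626e+5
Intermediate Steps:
Z(g, t) = -1/198 (Z(g, t) = 1/(-198) = -1/198)
w = -143367
(-22889 + Z(-212 + 134, 15)) + w = (-22889 - 1/198) - 143367 = -4532023/198 - 143367 = -32918689/198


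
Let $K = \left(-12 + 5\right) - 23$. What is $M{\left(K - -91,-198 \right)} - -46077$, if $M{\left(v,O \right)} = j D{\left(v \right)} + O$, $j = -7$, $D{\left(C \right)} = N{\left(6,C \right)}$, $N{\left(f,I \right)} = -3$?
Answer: $45900$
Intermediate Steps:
$D{\left(C \right)} = -3$
$K = -30$ ($K = -7 - 23 = -30$)
$M{\left(v,O \right)} = 21 + O$ ($M{\left(v,O \right)} = \left(-7\right) \left(-3\right) + O = 21 + O$)
$M{\left(K - -91,-198 \right)} - -46077 = \left(21 - 198\right) - -46077 = -177 + 46077 = 45900$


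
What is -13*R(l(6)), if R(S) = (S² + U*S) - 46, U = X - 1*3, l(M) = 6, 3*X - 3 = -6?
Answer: 442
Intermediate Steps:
X = -1 (X = 1 + (⅓)*(-6) = 1 - 2 = -1)
U = -4 (U = -1 - 1*3 = -1 - 3 = -4)
R(S) = -46 + S² - 4*S (R(S) = (S² - 4*S) - 46 = -46 + S² - 4*S)
-13*R(l(6)) = -13*(-46 + 6² - 4*6) = -13*(-46 + 36 - 24) = -13*(-34) = 442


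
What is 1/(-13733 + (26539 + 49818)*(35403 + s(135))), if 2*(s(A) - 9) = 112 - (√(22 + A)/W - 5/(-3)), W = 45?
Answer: 10968018484275/29703069004825787955766 + 3436065*√157/29703069004825787955766 ≈ 3.6926e-10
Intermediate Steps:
s(A) = 385/6 - √(22 + A)/90 (s(A) = 9 + (112 - (√(22 + A)/45 - 5/(-3)))/2 = 9 + (112 - (√(22 + A)*(1/45) - 5*(-⅓)))/2 = 9 + (112 - (√(22 + A)/45 + 5/3))/2 = 9 + (112 - (5/3 + √(22 + A)/45))/2 = 9 + (112 + (-5/3 - √(22 + A)/45))/2 = 9 + (331/3 - √(22 + A)/45)/2 = 9 + (331/6 - √(22 + A)/90) = 385/6 - √(22 + A)/90)
1/(-13733 + (26539 + 49818)*(35403 + s(135))) = 1/(-13733 + (26539 + 49818)*(35403 + (385/6 - √(22 + 135)/90))) = 1/(-13733 + 76357*(35403 + (385/6 - √157/90))) = 1/(-13733 + 76357*(212803/6 - √157/90)) = 1/(-13733 + (16248998671/6 - 76357*√157/90)) = 1/(16248916273/6 - 76357*√157/90)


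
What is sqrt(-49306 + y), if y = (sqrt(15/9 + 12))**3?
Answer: sqrt(-443754 + 41*sqrt(123))/3 ≈ 221.94*I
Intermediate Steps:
y = 41*sqrt(123)/9 (y = (sqrt(15*(1/9) + 12))**3 = (sqrt(5/3 + 12))**3 = (sqrt(41/3))**3 = (sqrt(123)/3)**3 = 41*sqrt(123)/9 ≈ 50.524)
sqrt(-49306 + y) = sqrt(-49306 + 41*sqrt(123)/9)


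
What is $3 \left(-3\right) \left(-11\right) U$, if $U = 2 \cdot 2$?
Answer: $396$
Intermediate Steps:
$U = 4$
$3 \left(-3\right) \left(-11\right) U = 3 \left(-3\right) \left(-11\right) 4 = \left(-9\right) \left(-11\right) 4 = 99 \cdot 4 = 396$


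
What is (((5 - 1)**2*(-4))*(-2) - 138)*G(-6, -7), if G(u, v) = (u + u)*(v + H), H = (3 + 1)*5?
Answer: 1560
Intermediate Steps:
H = 20 (H = 4*5 = 20)
G(u, v) = 2*u*(20 + v) (G(u, v) = (u + u)*(v + 20) = (2*u)*(20 + v) = 2*u*(20 + v))
(((5 - 1)**2*(-4))*(-2) - 138)*G(-6, -7) = (((5 - 1)**2*(-4))*(-2) - 138)*(2*(-6)*(20 - 7)) = ((4**2*(-4))*(-2) - 138)*(2*(-6)*13) = ((16*(-4))*(-2) - 138)*(-156) = (-64*(-2) - 138)*(-156) = (128 - 138)*(-156) = -10*(-156) = 1560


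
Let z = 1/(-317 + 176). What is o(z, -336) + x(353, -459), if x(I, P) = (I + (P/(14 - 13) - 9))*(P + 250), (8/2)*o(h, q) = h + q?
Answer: 13508363/564 ≈ 23951.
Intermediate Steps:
z = -1/141 (z = 1/(-141) = -1/141 ≈ -0.0070922)
o(h, q) = h/4 + q/4 (o(h, q) = (h + q)/4 = h/4 + q/4)
x(I, P) = (250 + P)*(-9 + I + P) (x(I, P) = (I + (P/1 - 9))*(250 + P) = (I + (1*P - 9))*(250 + P) = (I + (P - 9))*(250 + P) = (I + (-9 + P))*(250 + P) = (-9 + I + P)*(250 + P) = (250 + P)*(-9 + I + P))
o(z, -336) + x(353, -459) = ((¼)*(-1/141) + (¼)*(-336)) + (-2250 + (-459)² + 241*(-459) + 250*353 + 353*(-459)) = (-1/564 - 84) + (-2250 + 210681 - 110619 + 88250 - 162027) = -47377/564 + 24035 = 13508363/564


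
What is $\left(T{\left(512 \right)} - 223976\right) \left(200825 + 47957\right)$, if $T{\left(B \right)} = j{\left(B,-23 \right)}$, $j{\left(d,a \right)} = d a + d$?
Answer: $-58523477680$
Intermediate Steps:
$j{\left(d,a \right)} = d + a d$ ($j{\left(d,a \right)} = a d + d = d + a d$)
$T{\left(B \right)} = - 22 B$ ($T{\left(B \right)} = B \left(1 - 23\right) = B \left(-22\right) = - 22 B$)
$\left(T{\left(512 \right)} - 223976\right) \left(200825 + 47957\right) = \left(\left(-22\right) 512 - 223976\right) \left(200825 + 47957\right) = \left(-11264 - 223976\right) 248782 = \left(-235240\right) 248782 = -58523477680$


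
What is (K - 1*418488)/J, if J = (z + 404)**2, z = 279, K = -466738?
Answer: -885226/466489 ≈ -1.8976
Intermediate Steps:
J = 466489 (J = (279 + 404)**2 = 683**2 = 466489)
(K - 1*418488)/J = (-466738 - 1*418488)/466489 = (-466738 - 418488)*(1/466489) = -885226*1/466489 = -885226/466489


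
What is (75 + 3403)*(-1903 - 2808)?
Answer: -16384858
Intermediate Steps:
(75 + 3403)*(-1903 - 2808) = 3478*(-4711) = -16384858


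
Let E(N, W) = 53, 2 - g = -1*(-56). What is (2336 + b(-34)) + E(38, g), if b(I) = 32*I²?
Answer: 39381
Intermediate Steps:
g = -54 (g = 2 - (-1)*(-56) = 2 - 1*56 = 2 - 56 = -54)
(2336 + b(-34)) + E(38, g) = (2336 + 32*(-34)²) + 53 = (2336 + 32*1156) + 53 = (2336 + 36992) + 53 = 39328 + 53 = 39381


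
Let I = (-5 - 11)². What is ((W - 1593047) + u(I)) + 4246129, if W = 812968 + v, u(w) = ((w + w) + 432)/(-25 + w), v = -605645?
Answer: 660754499/231 ≈ 2.8604e+6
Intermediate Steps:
I = 256 (I = (-16)² = 256)
u(w) = (432 + 2*w)/(-25 + w) (u(w) = (2*w + 432)/(-25 + w) = (432 + 2*w)/(-25 + w))
W = 207323 (W = 812968 - 605645 = 207323)
((W - 1593047) + u(I)) + 4246129 = ((207323 - 1593047) + 2*(216 + 256)/(-25 + 256)) + 4246129 = (-1385724 + 2*472/231) + 4246129 = (-1385724 + 2*(1/231)*472) + 4246129 = (-1385724 + 944/231) + 4246129 = -320101300/231 + 4246129 = 660754499/231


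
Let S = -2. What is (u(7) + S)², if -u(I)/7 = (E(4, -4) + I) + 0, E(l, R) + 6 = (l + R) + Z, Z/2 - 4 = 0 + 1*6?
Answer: 22201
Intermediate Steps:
Z = 20 (Z = 8 + 2*(0 + 1*6) = 8 + 2*(0 + 6) = 8 + 2*6 = 8 + 12 = 20)
E(l, R) = 14 + R + l (E(l, R) = -6 + ((l + R) + 20) = -6 + ((R + l) + 20) = -6 + (20 + R + l) = 14 + R + l)
u(I) = -98 - 7*I (u(I) = -7*(((14 - 4 + 4) + I) + 0) = -7*((14 + I) + 0) = -7*(14 + I) = -98 - 7*I)
(u(7) + S)² = ((-98 - 7*7) - 2)² = ((-98 - 49) - 2)² = (-147 - 2)² = (-149)² = 22201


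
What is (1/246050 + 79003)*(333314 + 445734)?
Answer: 7571835563330124/123025 ≈ 6.1547e+10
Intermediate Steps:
(1/246050 + 79003)*(333314 + 445734) = (1/246050 + 79003)*779048 = (19438688151/246050)*779048 = 7571835563330124/123025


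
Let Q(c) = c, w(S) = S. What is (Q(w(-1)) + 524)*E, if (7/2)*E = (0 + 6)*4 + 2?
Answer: 27196/7 ≈ 3885.1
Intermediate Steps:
E = 52/7 (E = 2*((0 + 6)*4 + 2)/7 = 2*(6*4 + 2)/7 = 2*(24 + 2)/7 = (2/7)*26 = 52/7 ≈ 7.4286)
(Q(w(-1)) + 524)*E = (-1 + 524)*(52/7) = 523*(52/7) = 27196/7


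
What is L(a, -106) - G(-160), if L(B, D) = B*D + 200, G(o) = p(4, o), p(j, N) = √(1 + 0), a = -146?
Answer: 15675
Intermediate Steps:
p(j, N) = 1 (p(j, N) = √1 = 1)
G(o) = 1
L(B, D) = 200 + B*D
L(a, -106) - G(-160) = (200 - 146*(-106)) - 1*1 = (200 + 15476) - 1 = 15676 - 1 = 15675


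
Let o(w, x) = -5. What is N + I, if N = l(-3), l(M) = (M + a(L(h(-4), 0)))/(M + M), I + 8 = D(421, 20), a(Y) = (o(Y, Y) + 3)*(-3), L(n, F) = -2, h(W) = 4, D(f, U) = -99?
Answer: -215/2 ≈ -107.50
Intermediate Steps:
a(Y) = 6 (a(Y) = (-5 + 3)*(-3) = -2*(-3) = 6)
I = -107 (I = -8 - 99 = -107)
l(M) = (6 + M)/(2*M) (l(M) = (M + 6)/(M + M) = (6 + M)/((2*M)) = (6 + M)*(1/(2*M)) = (6 + M)/(2*M))
N = -½ (N = (½)*(6 - 3)/(-3) = (½)*(-⅓)*3 = -½ ≈ -0.50000)
N + I = -½ - 107 = -215/2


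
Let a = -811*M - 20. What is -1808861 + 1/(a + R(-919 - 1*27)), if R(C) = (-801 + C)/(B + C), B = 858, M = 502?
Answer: -64805609022977/35826749 ≈ -1.8089e+6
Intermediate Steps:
R(C) = (-801 + C)/(858 + C)
a = -407142 (a = -811*502 - 20 = -407122 - 20 = -407142)
-1808861 + 1/(a + R(-919 - 1*27)) = -1808861 + 1/(-407142 + (-801 + (-919 - 1*27))/(858 + (-919 - 1*27))) = -1808861 + 1/(-407142 + (-801 + (-919 - 27))/(858 + (-919 - 27))) = -1808861 + 1/(-407142 + (-801 - 946)/(858 - 946)) = -1808861 + 1/(-407142 - 1747/(-88)) = -1808861 + 1/(-407142 - 1/88*(-1747)) = -1808861 + 1/(-407142 + 1747/88) = -1808861 + 1/(-35826749/88) = -1808861 - 88/35826749 = -64805609022977/35826749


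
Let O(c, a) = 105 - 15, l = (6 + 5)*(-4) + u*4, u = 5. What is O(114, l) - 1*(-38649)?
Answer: 38739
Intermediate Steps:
l = -24 (l = (6 + 5)*(-4) + 5*4 = 11*(-4) + 20 = -44 + 20 = -24)
O(c, a) = 90
O(114, l) - 1*(-38649) = 90 - 1*(-38649) = 90 + 38649 = 38739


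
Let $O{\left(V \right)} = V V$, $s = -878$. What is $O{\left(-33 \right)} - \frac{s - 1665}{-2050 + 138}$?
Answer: $\frac{2079625}{1912} \approx 1087.7$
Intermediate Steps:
$O{\left(V \right)} = V^{2}$
$O{\left(-33 \right)} - \frac{s - 1665}{-2050 + 138} = \left(-33\right)^{2} - \frac{-878 - 1665}{-2050 + 138} = 1089 - - \frac{2543}{-1912} = 1089 - \left(-2543\right) \left(- \frac{1}{1912}\right) = 1089 - \frac{2543}{1912} = \frac{2079625}{1912}$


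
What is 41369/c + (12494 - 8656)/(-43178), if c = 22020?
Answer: 850858961/475389780 ≈ 1.7898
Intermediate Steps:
41369/c + (12494 - 8656)/(-43178) = 41369/22020 + (12494 - 8656)/(-43178) = 41369*(1/22020) + 3838*(-1/43178) = 41369/22020 - 1919/21589 = 850858961/475389780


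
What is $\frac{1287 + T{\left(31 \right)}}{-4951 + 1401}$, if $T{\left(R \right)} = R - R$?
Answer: $- \frac{1287}{3550} \approx -0.36253$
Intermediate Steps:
$T{\left(R \right)} = 0$
$\frac{1287 + T{\left(31 \right)}}{-4951 + 1401} = \frac{1287 + 0}{-4951 + 1401} = \frac{1287}{-3550} = 1287 \left(- \frac{1}{3550}\right) = - \frac{1287}{3550}$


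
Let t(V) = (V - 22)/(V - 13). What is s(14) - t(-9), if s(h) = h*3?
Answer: 893/22 ≈ 40.591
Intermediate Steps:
s(h) = 3*h
t(V) = (-22 + V)/(-13 + V)
s(14) - t(-9) = 3*14 - (-22 - 9)/(-13 - 9) = 42 - (-31)/(-22) = 42 - (-1)*(-31)/22 = 42 - 1*31/22 = 42 - 31/22 = 893/22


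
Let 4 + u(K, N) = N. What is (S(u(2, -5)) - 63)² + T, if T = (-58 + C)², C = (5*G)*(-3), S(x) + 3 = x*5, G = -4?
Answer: 12325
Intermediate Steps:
u(K, N) = -4 + N
S(x) = -3 + 5*x (S(x) = -3 + x*5 = -3 + 5*x)
C = 60 (C = (5*(-4))*(-3) = -20*(-3) = 60)
T = 4 (T = (-58 + 60)² = 2² = 4)
(S(u(2, -5)) - 63)² + T = ((-3 + 5*(-4 - 5)) - 63)² + 4 = ((-3 + 5*(-9)) - 63)² + 4 = ((-3 - 45) - 63)² + 4 = (-48 - 63)² + 4 = (-111)² + 4 = 12321 + 4 = 12325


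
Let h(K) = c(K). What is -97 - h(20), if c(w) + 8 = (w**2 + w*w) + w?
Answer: -909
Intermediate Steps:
c(w) = -8 + w + 2*w**2 (c(w) = -8 + ((w**2 + w*w) + w) = -8 + ((w**2 + w**2) + w) = -8 + (2*w**2 + w) = -8 + (w + 2*w**2) = -8 + w + 2*w**2)
h(K) = -8 + K + 2*K**2
-97 - h(20) = -97 - (-8 + 20 + 2*20**2) = -97 - (-8 + 20 + 2*400) = -97 - (-8 + 20 + 800) = -97 - 1*812 = -97 - 812 = -909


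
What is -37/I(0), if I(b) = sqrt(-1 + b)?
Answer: 37*I ≈ 37.0*I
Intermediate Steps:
-37/I(0) = -37/sqrt(-1 + 0) = -37/sqrt(-1) = -37/I = -I*(-37) = 37*I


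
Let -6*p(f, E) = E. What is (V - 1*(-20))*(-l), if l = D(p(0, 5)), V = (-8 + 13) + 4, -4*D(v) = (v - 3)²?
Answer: 15341/144 ≈ 106.53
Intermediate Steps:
p(f, E) = -E/6
D(v) = -(-3 + v)²/4 (D(v) = -(v - 3)²/4 = -(-3 + v)²/4)
V = 9 (V = 5 + 4 = 9)
l = -529/144 (l = -(-3 - ⅙*5)²/4 = -(-3 - ⅚)²/4 = -(-23/6)²/4 = -¼*529/36 = -529/144 ≈ -3.6736)
(V - 1*(-20))*(-l) = (9 - 1*(-20))*(-1*(-529/144)) = (9 + 20)*(529/144) = 29*(529/144) = 15341/144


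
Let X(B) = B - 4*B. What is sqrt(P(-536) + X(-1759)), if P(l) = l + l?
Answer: 29*sqrt(5) ≈ 64.846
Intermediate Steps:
P(l) = 2*l
X(B) = -3*B
sqrt(P(-536) + X(-1759)) = sqrt(2*(-536) - 3*(-1759)) = sqrt(-1072 + 5277) = sqrt(4205) = 29*sqrt(5)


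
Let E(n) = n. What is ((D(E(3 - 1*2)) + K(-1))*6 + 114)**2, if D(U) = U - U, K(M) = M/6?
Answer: 12769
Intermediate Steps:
K(M) = M/6 (K(M) = M*(1/6) = M/6)
D(U) = 0
((D(E(3 - 1*2)) + K(-1))*6 + 114)**2 = ((0 + (1/6)*(-1))*6 + 114)**2 = ((0 - 1/6)*6 + 114)**2 = (-1/6*6 + 114)**2 = (-1 + 114)**2 = 113**2 = 12769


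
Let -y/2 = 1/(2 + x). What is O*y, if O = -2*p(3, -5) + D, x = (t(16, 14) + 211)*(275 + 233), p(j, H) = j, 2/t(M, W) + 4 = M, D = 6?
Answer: 0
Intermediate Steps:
t(M, W) = 2/(-4 + M)
x = 321818/3 (x = (2/(-4 + 16) + 211)*(275 + 233) = (2/12 + 211)*508 = (2*(1/12) + 211)*508 = (1/6 + 211)*508 = (1267/6)*508 = 321818/3 ≈ 1.0727e+5)
O = 0 (O = -2*3 + 6 = -6 + 6 = 0)
y = -3/160912 (y = -2/(2 + 321818/3) = -2/321824/3 = -2*3/321824 = -3/160912 ≈ -1.8644e-5)
O*y = 0*(-3/160912) = 0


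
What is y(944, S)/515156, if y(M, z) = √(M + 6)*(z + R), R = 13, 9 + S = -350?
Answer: -865*√38/257578 ≈ -0.020701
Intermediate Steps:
S = -359 (S = -9 - 350 = -359)
y(M, z) = √(6 + M)*(13 + z) (y(M, z) = √(M + 6)*(z + 13) = √(6 + M)*(13 + z))
y(944, S)/515156 = (√(6 + 944)*(13 - 359))/515156 = (√950*(-346))*(1/515156) = ((5*√38)*(-346))*(1/515156) = -1730*√38*(1/515156) = -865*√38/257578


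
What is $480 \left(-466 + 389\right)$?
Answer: $-36960$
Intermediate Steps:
$480 \left(-466 + 389\right) = 480 \left(-77\right) = -36960$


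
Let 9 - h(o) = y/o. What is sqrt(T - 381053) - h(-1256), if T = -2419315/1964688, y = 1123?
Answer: -12427/1256 + I*sqrt(24705538300707)/8052 ≈ -9.8941 + 617.3*I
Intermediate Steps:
h(o) = 9 - 1123/o
T = -2419315/1964688 (T = -2419315*1/1964688 = -2419315/1964688 ≈ -1.2314)
sqrt(T - 381053) - h(-1256) = sqrt(-2419315/1964688 - 381053) - (9 - 1123/(-1256)) = sqrt(-748652675779/1964688) - (9 - 1123*(-1/1256)) = I*sqrt(24705538300707)/8052 - (9 + 1123/1256) = I*sqrt(24705538300707)/8052 - 1*12427/1256 = I*sqrt(24705538300707)/8052 - 12427/1256 = -12427/1256 + I*sqrt(24705538300707)/8052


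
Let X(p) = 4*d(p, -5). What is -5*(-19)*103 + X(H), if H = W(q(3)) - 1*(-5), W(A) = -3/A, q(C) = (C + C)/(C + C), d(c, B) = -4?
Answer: 9769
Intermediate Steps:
q(C) = 1 (q(C) = (2*C)/((2*C)) = (2*C)*(1/(2*C)) = 1)
H = 2 (H = -3/1 - 1*(-5) = -3*1 + 5 = -3 + 5 = 2)
X(p) = -16 (X(p) = 4*(-4) = -16)
-5*(-19)*103 + X(H) = -5*(-19)*103 - 16 = 95*103 - 16 = 9785 - 16 = 9769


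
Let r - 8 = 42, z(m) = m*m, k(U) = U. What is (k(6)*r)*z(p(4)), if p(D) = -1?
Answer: 300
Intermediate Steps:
z(m) = m²
r = 50 (r = 8 + 42 = 50)
(k(6)*r)*z(p(4)) = (6*50)*(-1)² = 300*1 = 300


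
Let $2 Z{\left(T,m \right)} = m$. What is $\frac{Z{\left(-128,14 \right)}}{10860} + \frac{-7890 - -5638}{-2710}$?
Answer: $\frac{2447569}{2943060} \approx 0.83164$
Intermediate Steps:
$Z{\left(T,m \right)} = \frac{m}{2}$
$\frac{Z{\left(-128,14 \right)}}{10860} + \frac{-7890 - -5638}{-2710} = \frac{\frac{1}{2} \cdot 14}{10860} + \frac{-7890 - -5638}{-2710} = 7 \cdot \frac{1}{10860} + \left(-7890 + 5638\right) \left(- \frac{1}{2710}\right) = \frac{7}{10860} - - \frac{1126}{1355} = \frac{7}{10860} + \frac{1126}{1355} = \frac{2447569}{2943060}$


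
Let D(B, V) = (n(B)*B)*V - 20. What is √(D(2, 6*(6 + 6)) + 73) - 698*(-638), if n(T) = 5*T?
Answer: 445324 + √1493 ≈ 4.4536e+5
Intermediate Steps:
D(B, V) = -20 + 5*V*B² (D(B, V) = ((5*B)*B)*V - 20 = (5*B²)*V - 20 = 5*V*B² - 20 = -20 + 5*V*B²)
√(D(2, 6*(6 + 6)) + 73) - 698*(-638) = √((-20 + 5*(6*(6 + 6))*2²) + 73) - 698*(-638) = √((-20 + 5*(6*12)*4) + 73) + 445324 = √((-20 + 5*72*4) + 73) + 445324 = √((-20 + 1440) + 73) + 445324 = √(1420 + 73) + 445324 = √1493 + 445324 = 445324 + √1493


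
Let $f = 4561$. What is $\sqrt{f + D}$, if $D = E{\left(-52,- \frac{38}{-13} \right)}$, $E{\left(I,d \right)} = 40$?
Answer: $\sqrt{4601} \approx 67.831$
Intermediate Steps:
$D = 40$
$\sqrt{f + D} = \sqrt{4561 + 40} = \sqrt{4601}$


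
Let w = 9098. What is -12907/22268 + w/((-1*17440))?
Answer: -53461543/48544240 ≈ -1.1013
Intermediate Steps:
-12907/22268 + w/((-1*17440)) = -12907/22268 + 9098/((-1*17440)) = -12907*1/22268 + 9098/(-17440) = -12907/22268 + 9098*(-1/17440) = -12907/22268 - 4549/8720 = -53461543/48544240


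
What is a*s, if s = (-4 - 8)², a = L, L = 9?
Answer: 1296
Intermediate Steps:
a = 9
s = 144 (s = (-12)² = 144)
a*s = 9*144 = 1296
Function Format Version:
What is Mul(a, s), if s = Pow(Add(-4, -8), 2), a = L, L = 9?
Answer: 1296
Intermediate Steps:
a = 9
s = 144 (s = Pow(-12, 2) = 144)
Mul(a, s) = Mul(9, 144) = 1296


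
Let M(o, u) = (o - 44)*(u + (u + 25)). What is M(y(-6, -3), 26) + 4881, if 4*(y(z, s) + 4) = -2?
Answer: 2293/2 ≈ 1146.5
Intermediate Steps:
y(z, s) = -9/2 (y(z, s) = -4 + (1/4)*(-2) = -4 - 1/2 = -9/2)
M(o, u) = (-44 + o)*(25 + 2*u) (M(o, u) = (-44 + o)*(u + (25 + u)) = (-44 + o)*(25 + 2*u))
M(y(-6, -3), 26) + 4881 = (-1100 - 88*26 + 25*(-9/2) + 2*(-9/2)*26) + 4881 = (-1100 - 2288 - 225/2 - 234) + 4881 = -7469/2 + 4881 = 2293/2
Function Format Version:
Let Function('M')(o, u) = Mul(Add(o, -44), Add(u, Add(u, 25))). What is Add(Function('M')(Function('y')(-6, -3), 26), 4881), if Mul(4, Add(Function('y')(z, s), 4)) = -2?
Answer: Rational(2293, 2) ≈ 1146.5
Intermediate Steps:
Function('y')(z, s) = Rational(-9, 2) (Function('y')(z, s) = Add(-4, Mul(Rational(1, 4), -2)) = Add(-4, Rational(-1, 2)) = Rational(-9, 2))
Function('M')(o, u) = Mul(Add(-44, o), Add(25, Mul(2, u))) (Function('M')(o, u) = Mul(Add(-44, o), Add(u, Add(25, u))) = Mul(Add(-44, o), Add(25, Mul(2, u))))
Add(Function('M')(Function('y')(-6, -3), 26), 4881) = Add(Add(-1100, Mul(-88, 26), Mul(25, Rational(-9, 2)), Mul(2, Rational(-9, 2), 26)), 4881) = Add(Add(-1100, -2288, Rational(-225, 2), -234), 4881) = Add(Rational(-7469, 2), 4881) = Rational(2293, 2)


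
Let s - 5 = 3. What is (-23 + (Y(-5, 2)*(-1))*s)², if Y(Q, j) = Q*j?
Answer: 3249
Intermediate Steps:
s = 8 (s = 5 + 3 = 8)
(-23 + (Y(-5, 2)*(-1))*s)² = (-23 + (-5*2*(-1))*8)² = (-23 - 10*(-1)*8)² = (-23 + 10*8)² = (-23 + 80)² = 57² = 3249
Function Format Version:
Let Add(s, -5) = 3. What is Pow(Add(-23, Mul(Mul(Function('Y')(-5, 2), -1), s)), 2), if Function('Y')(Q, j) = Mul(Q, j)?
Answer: 3249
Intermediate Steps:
s = 8 (s = Add(5, 3) = 8)
Pow(Add(-23, Mul(Mul(Function('Y')(-5, 2), -1), s)), 2) = Pow(Add(-23, Mul(Mul(Mul(-5, 2), -1), 8)), 2) = Pow(Add(-23, Mul(Mul(-10, -1), 8)), 2) = Pow(Add(-23, Mul(10, 8)), 2) = Pow(Add(-23, 80), 2) = Pow(57, 2) = 3249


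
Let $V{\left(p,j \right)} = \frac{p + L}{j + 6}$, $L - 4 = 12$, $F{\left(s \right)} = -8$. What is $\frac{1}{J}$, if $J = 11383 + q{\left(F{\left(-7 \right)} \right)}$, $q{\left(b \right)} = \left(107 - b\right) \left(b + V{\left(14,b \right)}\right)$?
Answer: $\frac{1}{8738} \approx 0.00011444$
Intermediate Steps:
$L = 16$ ($L = 4 + 12 = 16$)
$V{\left(p,j \right)} = \frac{16 + p}{6 + j}$ ($V{\left(p,j \right)} = \frac{p + 16}{j + 6} = \frac{16 + p}{6 + j}$)
$q{\left(b \right)} = \left(107 - b\right) \left(b + \frac{30}{6 + b}\right)$ ($q{\left(b \right)} = \left(107 - b\right) \left(b + \frac{16 + 14}{6 + b}\right) = \left(107 - b\right) \left(b + \frac{1}{6 + b} 30\right) = \left(107 - b\right) \left(b + \frac{30}{6 + b}\right)$)
$J = 8738$ ($J = 11383 + \frac{3210 - -240 - 8 \left(6 - 8\right) \left(107 - -8\right)}{6 - 8} = 11383 + \frac{3210 + 240 - - 16 \left(107 + 8\right)}{-2} = 11383 - \frac{3210 + 240 - \left(-16\right) 115}{2} = 11383 - \frac{3210 + 240 + 1840}{2} = 11383 - 2645 = 8738$)
$\frac{1}{J} = \frac{1}{8738}$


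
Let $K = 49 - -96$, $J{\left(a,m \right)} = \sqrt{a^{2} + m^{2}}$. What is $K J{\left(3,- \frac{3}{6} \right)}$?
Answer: $\frac{145 \sqrt{37}}{2} \approx 441.0$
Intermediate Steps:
$K = 145$ ($K = 49 + 96 = 145$)
$K J{\left(3,- \frac{3}{6} \right)} = 145 \sqrt{3^{2} + \left(- \frac{3}{6}\right)^{2}} = 145 \sqrt{9 + \left(\left(-3\right) \frac{1}{6}\right)^{2}} = 145 \sqrt{9 + \left(- \frac{1}{2}\right)^{2}} = 145 \sqrt{9 + \frac{1}{4}} = 145 \sqrt{\frac{37}{4}} = 145 \frac{\sqrt{37}}{2} = \frac{145 \sqrt{37}}{2}$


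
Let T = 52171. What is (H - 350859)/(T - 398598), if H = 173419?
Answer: 177440/346427 ≈ 0.51220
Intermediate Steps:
(H - 350859)/(T - 398598) = (173419 - 350859)/(52171 - 398598) = -177440/(-346427) = -177440*(-1/346427) = 177440/346427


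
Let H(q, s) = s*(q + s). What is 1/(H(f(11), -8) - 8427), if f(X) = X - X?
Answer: -1/8363 ≈ -0.00011957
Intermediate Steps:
f(X) = 0
1/(H(f(11), -8) - 8427) = 1/(-8*(0 - 8) - 8427) = 1/(-8*(-8) - 8427) = 1/(64 - 8427) = 1/(-8363) = -1/8363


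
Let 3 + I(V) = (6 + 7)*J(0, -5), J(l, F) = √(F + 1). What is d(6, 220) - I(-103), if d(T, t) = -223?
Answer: -220 - 26*I ≈ -220.0 - 26.0*I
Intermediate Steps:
J(l, F) = √(1 + F)
I(V) = -3 + 26*I (I(V) = -3 + (6 + 7)*√(1 - 5) = -3 + 13*√(-4) = -3 + 13*(2*I) = -3 + 26*I)
d(6, 220) - I(-103) = -223 - (-3 + 26*I) = -223 + (3 - 26*I) = -220 - 26*I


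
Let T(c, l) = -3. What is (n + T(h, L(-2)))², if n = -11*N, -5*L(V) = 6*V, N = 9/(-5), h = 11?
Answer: 7056/25 ≈ 282.24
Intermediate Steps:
N = -9/5 (N = 9*(-⅕) = -9/5 ≈ -1.8000)
L(V) = -6*V/5
n = 99/5 (n = -11*(-9/5) = 99/5 ≈ 19.800)
(n + T(h, L(-2)))² = (99/5 - 3)² = (84/5)² = 7056/25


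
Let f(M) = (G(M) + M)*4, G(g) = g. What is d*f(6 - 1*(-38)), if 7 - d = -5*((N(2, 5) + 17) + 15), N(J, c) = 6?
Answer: 69344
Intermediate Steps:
d = 197 (d = 7 - (-5)*((6 + 17) + 15) = 7 - (-5)*(23 + 15) = 7 - (-5)*38 = 7 - 1*(-190) = 7 + 190 = 197)
f(M) = 8*M (f(M) = (M + M)*4 = (2*M)*4 = 8*M)
d*f(6 - 1*(-38)) = 197*(8*(6 - 1*(-38))) = 197*(8*(6 + 38)) = 197*(8*44) = 197*352 = 69344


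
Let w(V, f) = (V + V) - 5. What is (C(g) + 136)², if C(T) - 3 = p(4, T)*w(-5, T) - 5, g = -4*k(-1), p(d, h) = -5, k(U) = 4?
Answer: 43681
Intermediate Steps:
w(V, f) = -5 + 2*V (w(V, f) = 2*V - 5 = -5 + 2*V)
g = -16 (g = -4*4 = -16)
C(T) = 73 (C(T) = 3 + (-5*(-5 + 2*(-5)) - 5) = 3 + (-5*(-5 - 10) - 5) = 3 + (-5*(-15) - 5) = 3 + (75 - 5) = 3 + 70 = 73)
(C(g) + 136)² = (73 + 136)² = 209² = 43681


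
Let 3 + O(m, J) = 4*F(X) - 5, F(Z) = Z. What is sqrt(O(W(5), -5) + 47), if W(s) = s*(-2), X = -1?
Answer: sqrt(35) ≈ 5.9161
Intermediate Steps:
W(s) = -2*s
O(m, J) = -12 (O(m, J) = -3 + (4*(-1) - 5) = -3 + (-4 - 5) = -3 - 9 = -12)
sqrt(O(W(5), -5) + 47) = sqrt(-12 + 47) = sqrt(35)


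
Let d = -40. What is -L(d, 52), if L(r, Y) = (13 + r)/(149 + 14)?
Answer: 27/163 ≈ 0.16564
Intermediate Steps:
L(r, Y) = 13/163 + r/163 (L(r, Y) = (13 + r)/163 = (13 + r)*(1/163) = 13/163 + r/163)
-L(d, 52) = -(13/163 + (1/163)*(-40)) = -(13/163 - 40/163) = -1*(-27/163) = 27/163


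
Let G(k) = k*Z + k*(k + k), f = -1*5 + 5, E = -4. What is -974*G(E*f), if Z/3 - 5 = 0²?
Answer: 0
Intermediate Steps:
f = 0 (f = -5 + 5 = 0)
Z = 15 (Z = 15 + 3*0² = 15 + 3*0 = 15 + 0 = 15)
G(k) = 2*k² + 15*k (G(k) = k*15 + k*(k + k) = 15*k + k*(2*k) = 15*k + 2*k² = 2*k² + 15*k)
-974*G(E*f) = -974*(-4*0)*(15 + 2*(-4*0)) = -0*(15 + 2*0) = -0*(15 + 0) = -0*15 = -974*0 = 0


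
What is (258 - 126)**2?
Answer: 17424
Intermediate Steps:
(258 - 126)**2 = 132**2 = 17424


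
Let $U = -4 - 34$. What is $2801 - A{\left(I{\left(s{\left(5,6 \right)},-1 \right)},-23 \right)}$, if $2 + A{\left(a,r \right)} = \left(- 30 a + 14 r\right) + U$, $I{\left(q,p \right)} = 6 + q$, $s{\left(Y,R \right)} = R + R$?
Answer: $3703$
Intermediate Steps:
$s{\left(Y,R \right)} = 2 R$
$U = -38$ ($U = -4 - 34 = -38$)
$A{\left(a,r \right)} = -40 - 30 a + 14 r$ ($A{\left(a,r \right)} = -2 - \left(38 - 14 r + 30 a\right) = -40 - 30 a + 14 r$)
$2801 - A{\left(I{\left(s{\left(5,6 \right)},-1 \right)},-23 \right)} = 2801 - \left(-40 - 30 \left(6 + 2 \cdot 6\right) + 14 \left(-23\right)\right) = 2801 - \left(-40 - 30 \left(6 + 12\right) - 322\right) = 2801 - \left(-40 - 540 - 322\right) = 2801 - -902 = 2801 + 902 = 3703$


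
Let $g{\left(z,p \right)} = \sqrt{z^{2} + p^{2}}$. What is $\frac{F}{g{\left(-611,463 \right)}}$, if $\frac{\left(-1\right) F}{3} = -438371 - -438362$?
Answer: $\frac{27 \sqrt{587690}}{587690} \approx 0.03522$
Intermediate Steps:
$g{\left(z,p \right)} = \sqrt{p^{2} + z^{2}}$
$F = 27$ ($F = - 3 \left(-438371 - -438362\right) = - 3 \left(-438371 + 438362\right) = \left(-3\right) \left(-9\right) = 27$)
$\frac{F}{g{\left(-611,463 \right)}} = \frac{27}{\sqrt{463^{2} + \left(-611\right)^{2}}} = \frac{27}{\sqrt{214369 + 373321}} = \frac{27}{\sqrt{587690}} = 27 \frac{\sqrt{587690}}{587690} = \frac{27 \sqrt{587690}}{587690}$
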